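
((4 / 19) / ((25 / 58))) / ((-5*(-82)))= 116 / 97375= 0.00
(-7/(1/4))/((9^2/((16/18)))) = -224/729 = -0.31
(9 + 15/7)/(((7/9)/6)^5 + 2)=35814871872/6428427985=5.57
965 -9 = 956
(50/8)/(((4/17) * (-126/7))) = -425/288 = -1.48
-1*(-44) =44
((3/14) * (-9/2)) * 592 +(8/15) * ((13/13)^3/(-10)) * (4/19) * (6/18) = -17083012/29925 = -570.86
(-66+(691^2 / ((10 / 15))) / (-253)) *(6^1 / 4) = -4397517 / 1012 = -4345.37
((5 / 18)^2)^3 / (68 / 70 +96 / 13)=7109375 / 129314475648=0.00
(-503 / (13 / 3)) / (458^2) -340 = -927158389 / 2726932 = -340.00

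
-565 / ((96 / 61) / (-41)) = 14719.43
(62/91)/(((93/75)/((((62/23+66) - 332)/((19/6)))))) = -1816800/39767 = -45.69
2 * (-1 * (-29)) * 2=116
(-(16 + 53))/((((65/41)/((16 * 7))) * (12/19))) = -501676/65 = -7718.09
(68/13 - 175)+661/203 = -439428/2639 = -166.51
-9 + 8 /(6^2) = -79 /9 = -8.78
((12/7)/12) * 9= 9/7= 1.29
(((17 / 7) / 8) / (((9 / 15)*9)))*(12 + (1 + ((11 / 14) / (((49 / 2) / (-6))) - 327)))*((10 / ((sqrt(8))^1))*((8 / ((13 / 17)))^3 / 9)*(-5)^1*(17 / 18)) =306030298352000*sqrt(2) / 11536418439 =37515.30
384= 384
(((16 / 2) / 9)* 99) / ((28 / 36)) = 792 / 7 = 113.14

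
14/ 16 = 7/ 8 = 0.88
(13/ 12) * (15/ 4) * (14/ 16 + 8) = 4615/ 128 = 36.05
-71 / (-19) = 71 / 19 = 3.74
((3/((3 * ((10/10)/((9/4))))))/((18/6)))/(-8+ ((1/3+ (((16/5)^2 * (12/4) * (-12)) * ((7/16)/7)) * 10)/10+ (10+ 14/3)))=-75/1634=-0.05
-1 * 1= -1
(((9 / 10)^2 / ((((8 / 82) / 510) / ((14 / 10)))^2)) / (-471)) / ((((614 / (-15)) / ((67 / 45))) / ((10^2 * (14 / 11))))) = 904314506949 / 2120756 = 426411.39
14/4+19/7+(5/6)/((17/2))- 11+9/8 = -10175/2856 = -3.56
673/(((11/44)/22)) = 59224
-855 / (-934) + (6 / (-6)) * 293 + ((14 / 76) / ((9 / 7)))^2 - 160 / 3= -345.40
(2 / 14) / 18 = 1 / 126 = 0.01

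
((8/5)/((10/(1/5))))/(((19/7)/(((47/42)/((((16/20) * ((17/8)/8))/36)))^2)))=423.72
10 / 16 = 5 / 8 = 0.62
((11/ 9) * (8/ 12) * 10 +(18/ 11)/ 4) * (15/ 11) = 25415/ 2178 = 11.67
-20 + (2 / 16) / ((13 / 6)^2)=-6751 / 338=-19.97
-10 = -10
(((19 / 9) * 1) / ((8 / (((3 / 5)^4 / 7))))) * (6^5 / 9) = 18468 / 4375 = 4.22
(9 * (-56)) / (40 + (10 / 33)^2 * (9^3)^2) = -15246 / 1477435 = -0.01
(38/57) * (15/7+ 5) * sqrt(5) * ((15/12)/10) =25 * sqrt(5)/42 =1.33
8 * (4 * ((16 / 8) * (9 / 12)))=48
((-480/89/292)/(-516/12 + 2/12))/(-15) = -48/1669729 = -0.00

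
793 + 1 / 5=3966 / 5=793.20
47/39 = 1.21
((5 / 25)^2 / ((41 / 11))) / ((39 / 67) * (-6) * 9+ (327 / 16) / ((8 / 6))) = -0.00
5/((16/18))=45/8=5.62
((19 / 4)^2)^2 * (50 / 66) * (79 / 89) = 257383975 / 751872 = 342.32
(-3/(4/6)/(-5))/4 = 9/40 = 0.22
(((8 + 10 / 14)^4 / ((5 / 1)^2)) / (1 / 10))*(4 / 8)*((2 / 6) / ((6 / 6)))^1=13845841 / 36015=384.45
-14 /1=-14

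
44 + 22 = 66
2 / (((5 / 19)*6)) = 19 / 15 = 1.27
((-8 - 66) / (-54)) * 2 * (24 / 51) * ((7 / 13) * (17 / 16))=0.74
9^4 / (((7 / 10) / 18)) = 1180980 / 7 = 168711.43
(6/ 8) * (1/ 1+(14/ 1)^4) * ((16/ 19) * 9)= 4149036/ 19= 218370.32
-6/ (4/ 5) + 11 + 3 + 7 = 27/ 2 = 13.50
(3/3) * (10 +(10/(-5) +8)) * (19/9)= 33.78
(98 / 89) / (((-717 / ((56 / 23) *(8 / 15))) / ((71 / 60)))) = -779296 / 330232275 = -0.00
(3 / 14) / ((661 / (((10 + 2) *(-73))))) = -0.28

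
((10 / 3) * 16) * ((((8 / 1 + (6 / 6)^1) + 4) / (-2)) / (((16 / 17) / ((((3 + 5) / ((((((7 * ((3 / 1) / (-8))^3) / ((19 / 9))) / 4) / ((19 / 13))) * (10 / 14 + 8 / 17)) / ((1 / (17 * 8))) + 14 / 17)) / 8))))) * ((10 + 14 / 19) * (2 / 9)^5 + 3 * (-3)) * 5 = -1536672462790400 / 370727277651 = -4145.02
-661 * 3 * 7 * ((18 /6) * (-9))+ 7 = 374794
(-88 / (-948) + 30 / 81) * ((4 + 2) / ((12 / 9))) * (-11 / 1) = -5434 / 237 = -22.93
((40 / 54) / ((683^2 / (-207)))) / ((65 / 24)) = -736 / 6064357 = -0.00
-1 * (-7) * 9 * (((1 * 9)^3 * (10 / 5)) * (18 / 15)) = 551124 / 5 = 110224.80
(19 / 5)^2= 361 / 25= 14.44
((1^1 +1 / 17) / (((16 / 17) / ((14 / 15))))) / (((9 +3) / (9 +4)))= 91 / 80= 1.14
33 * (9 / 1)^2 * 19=50787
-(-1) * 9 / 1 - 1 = 8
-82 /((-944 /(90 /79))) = 1845 /18644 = 0.10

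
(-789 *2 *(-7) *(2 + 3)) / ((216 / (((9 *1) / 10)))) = 1841 / 8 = 230.12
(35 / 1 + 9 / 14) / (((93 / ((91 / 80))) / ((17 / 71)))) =110279 / 1056480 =0.10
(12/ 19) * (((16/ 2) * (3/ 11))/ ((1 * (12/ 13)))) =312/ 209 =1.49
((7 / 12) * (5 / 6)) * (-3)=-35 / 24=-1.46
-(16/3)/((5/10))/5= -2.13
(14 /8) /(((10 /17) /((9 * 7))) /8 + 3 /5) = 37485 /12877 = 2.91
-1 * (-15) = 15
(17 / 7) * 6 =102 / 7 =14.57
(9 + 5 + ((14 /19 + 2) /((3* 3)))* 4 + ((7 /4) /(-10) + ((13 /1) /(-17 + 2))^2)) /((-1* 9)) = -1.75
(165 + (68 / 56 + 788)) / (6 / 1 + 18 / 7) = 4453 / 40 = 111.32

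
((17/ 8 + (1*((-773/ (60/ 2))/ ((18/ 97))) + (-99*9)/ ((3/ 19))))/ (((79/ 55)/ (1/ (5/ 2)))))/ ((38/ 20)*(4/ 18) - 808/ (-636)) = -950.90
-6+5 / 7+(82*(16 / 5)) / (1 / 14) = 3668.31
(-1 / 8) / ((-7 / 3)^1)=3 / 56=0.05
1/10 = 0.10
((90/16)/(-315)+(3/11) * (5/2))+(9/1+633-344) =183977/616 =298.66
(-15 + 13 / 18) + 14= -5 / 18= -0.28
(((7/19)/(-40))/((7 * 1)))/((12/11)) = -11/9120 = -0.00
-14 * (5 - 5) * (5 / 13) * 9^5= 0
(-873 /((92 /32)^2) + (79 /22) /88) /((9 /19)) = -2054401619 /9217296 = -222.89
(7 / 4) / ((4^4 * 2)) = 7 / 2048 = 0.00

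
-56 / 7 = -8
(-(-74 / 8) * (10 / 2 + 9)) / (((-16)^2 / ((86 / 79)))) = 11137 / 20224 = 0.55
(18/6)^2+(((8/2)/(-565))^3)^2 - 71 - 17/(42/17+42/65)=-7557257148497714284001/112035028687271812500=-67.45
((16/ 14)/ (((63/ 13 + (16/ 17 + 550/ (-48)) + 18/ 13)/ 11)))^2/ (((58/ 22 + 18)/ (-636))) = -1524130576809984/ 5749258742675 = -265.10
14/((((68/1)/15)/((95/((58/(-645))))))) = -6433875/1972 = -3262.61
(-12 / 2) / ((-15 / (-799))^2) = -17024.03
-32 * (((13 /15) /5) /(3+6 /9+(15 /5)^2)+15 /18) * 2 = -77248 /1425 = -54.21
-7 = -7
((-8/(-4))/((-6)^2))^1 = 1/18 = 0.06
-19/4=-4.75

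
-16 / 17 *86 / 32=-43 / 17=-2.53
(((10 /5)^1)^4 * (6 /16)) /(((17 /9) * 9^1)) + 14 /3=256 /51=5.02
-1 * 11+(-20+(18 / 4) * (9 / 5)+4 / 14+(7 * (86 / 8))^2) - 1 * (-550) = 3466371 / 560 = 6189.95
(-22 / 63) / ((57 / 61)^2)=-81862 / 204687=-0.40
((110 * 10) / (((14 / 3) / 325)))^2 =287564062500 / 49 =5868654336.73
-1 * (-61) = 61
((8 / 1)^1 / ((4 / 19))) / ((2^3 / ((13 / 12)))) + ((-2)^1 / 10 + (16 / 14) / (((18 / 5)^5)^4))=275846600839109684948307701 / 55773533446732842013163520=4.95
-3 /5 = -0.60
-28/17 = -1.65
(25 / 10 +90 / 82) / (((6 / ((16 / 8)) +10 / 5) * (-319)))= -59 / 26158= -0.00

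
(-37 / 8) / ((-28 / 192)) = 222 / 7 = 31.71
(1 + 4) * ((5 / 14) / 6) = 25 / 84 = 0.30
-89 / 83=-1.07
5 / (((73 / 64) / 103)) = 32960 / 73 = 451.51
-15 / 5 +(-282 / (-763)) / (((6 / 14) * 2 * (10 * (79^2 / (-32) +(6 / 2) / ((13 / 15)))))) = -130307831 / 43432685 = -3.00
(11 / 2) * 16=88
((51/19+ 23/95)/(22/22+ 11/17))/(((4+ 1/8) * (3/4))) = 37808/65835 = 0.57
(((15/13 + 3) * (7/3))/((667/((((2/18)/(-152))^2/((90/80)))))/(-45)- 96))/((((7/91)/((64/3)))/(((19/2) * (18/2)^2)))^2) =-91961775360/6501269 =-14145.20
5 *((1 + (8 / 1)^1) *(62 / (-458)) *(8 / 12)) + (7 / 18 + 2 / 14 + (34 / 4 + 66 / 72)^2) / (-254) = -28744579 / 6514592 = -4.41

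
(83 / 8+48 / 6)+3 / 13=1935 / 104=18.61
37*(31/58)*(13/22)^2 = 193843/28072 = 6.91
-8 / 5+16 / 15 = -8 / 15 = -0.53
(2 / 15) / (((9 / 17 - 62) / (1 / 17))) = -2 / 15675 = -0.00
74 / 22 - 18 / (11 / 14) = -215 / 11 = -19.55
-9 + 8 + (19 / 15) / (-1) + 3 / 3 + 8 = 101 / 15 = 6.73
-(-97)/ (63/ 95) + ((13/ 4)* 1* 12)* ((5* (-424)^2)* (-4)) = -8834183425/ 63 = -140225133.73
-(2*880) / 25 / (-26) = 176 / 65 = 2.71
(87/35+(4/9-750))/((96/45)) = -235327/672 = -350.19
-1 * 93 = -93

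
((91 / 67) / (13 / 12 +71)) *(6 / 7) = 936 / 57955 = 0.02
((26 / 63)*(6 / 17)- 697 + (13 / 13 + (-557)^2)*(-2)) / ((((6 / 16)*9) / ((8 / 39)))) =-14193105728 / 375921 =-37755.55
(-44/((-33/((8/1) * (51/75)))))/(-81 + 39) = -272/1575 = -0.17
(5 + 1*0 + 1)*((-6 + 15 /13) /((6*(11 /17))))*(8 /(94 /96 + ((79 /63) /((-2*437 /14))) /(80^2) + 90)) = -215666841600 /327477825103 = -0.66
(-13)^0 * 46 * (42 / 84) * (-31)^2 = 22103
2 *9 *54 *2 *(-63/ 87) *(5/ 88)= -25515/ 319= -79.98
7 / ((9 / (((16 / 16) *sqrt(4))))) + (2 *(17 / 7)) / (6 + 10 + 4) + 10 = 7433 / 630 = 11.80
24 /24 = 1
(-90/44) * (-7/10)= 63/44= 1.43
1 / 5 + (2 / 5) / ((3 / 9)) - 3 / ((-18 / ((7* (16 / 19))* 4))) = 1519 / 285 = 5.33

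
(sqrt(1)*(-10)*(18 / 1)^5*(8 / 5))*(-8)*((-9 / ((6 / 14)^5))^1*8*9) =-10840053547008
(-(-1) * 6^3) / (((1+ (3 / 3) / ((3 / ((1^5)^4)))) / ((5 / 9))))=90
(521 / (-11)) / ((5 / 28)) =-14588 / 55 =-265.24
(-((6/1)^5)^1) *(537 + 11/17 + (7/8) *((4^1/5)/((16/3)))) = -4181764.13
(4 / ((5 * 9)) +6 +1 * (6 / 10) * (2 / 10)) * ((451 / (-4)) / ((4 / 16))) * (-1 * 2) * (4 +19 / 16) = 52293901 / 1800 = 29052.17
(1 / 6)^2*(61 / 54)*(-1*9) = -61 / 216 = -0.28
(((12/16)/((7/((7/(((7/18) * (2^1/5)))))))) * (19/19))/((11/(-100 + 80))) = -675/77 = -8.77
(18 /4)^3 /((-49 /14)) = -729 /28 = -26.04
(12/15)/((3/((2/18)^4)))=4/98415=0.00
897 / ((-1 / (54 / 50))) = -24219 / 25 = -968.76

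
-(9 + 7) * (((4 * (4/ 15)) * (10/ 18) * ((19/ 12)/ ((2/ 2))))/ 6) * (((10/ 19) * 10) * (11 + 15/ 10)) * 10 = -400000/ 243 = -1646.09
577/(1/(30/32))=8655/16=540.94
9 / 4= 2.25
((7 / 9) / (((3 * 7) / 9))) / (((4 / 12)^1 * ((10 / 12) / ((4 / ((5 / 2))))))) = 48 / 25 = 1.92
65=65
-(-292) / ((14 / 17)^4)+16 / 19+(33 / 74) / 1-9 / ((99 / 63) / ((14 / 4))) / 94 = 1109862212917 / 1745291702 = 635.92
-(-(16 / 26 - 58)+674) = -9508 / 13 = -731.38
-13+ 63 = 50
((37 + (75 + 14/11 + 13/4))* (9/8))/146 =46143/51392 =0.90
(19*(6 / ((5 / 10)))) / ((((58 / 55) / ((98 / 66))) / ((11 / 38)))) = 2695 / 29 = 92.93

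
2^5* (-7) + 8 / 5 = -1112 / 5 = -222.40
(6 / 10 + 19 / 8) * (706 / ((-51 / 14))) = -17297 / 30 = -576.57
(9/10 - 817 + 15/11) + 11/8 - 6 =-360519/440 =-819.36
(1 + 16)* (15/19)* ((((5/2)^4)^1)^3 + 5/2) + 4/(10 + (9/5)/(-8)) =24343074446665/30429184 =799991.04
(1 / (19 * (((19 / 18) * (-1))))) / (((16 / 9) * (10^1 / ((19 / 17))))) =-81 / 25840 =-0.00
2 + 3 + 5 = 10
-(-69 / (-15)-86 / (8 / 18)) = 1889 / 10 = 188.90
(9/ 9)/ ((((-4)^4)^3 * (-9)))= -1/ 150994944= -0.00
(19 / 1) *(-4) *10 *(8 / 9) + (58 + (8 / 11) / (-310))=-9476426 / 15345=-617.56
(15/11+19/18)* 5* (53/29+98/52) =744845/16588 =44.90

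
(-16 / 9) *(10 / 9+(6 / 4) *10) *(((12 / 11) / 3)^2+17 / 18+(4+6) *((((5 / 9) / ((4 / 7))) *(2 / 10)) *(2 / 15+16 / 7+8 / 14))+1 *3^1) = -74971960 / 264627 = -283.31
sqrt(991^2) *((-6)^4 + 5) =1289291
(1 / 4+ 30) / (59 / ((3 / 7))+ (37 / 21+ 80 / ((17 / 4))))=0.19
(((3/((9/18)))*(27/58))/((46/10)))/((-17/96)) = -38880/11339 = -3.43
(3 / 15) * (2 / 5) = 2 / 25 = 0.08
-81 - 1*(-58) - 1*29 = -52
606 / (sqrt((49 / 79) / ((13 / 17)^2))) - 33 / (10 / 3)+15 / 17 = -1533 / 170+7878 * sqrt(79) / 119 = 579.40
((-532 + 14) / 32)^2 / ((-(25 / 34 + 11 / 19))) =-21667163 / 108672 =-199.38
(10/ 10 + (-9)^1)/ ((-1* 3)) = 8/ 3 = 2.67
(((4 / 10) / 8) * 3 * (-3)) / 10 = -0.04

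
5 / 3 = 1.67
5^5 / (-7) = -3125 / 7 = -446.43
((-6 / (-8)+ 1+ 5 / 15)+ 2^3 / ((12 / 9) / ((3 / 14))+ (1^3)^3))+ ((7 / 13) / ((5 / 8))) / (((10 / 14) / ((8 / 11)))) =174527 / 42900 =4.07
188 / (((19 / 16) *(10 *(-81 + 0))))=-1504 / 7695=-0.20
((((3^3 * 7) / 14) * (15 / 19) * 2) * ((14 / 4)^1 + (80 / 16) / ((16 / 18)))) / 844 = 29565 / 128288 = 0.23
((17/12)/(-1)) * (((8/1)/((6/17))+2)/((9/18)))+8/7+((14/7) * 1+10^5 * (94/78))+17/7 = 98647324/819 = 120448.50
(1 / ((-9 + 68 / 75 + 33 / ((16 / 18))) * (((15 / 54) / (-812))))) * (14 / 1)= -24554880 / 17419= -1409.66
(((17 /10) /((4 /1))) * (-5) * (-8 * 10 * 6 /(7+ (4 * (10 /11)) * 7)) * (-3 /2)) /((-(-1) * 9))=-110 /21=-5.24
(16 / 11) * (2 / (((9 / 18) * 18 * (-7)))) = -32 / 693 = -0.05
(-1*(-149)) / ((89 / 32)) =4768 / 89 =53.57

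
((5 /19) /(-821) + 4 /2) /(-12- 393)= -31193 /6317595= -0.00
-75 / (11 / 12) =-900 / 11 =-81.82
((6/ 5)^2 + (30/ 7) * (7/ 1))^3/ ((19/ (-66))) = -32048785296/ 296875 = -107953.80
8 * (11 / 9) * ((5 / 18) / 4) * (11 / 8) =605 / 648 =0.93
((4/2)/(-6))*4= -4/3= -1.33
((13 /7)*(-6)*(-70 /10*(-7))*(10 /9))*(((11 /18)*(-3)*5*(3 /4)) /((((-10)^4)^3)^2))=1001 /240000000000000000000000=0.00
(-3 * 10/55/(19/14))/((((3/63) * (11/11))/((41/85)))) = -72324/17765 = -4.07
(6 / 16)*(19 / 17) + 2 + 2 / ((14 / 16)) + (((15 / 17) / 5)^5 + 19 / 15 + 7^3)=416211489193 / 1192679880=348.97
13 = 13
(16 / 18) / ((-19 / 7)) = -56 / 171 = -0.33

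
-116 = -116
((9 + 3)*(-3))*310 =-11160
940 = 940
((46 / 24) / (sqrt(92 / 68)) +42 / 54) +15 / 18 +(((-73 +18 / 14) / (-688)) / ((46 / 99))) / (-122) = 195724951 / 121623264 +sqrt(391) / 12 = 3.26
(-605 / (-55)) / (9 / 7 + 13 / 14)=4.97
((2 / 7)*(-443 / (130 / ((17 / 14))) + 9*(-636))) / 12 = -10425211 / 76440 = -136.38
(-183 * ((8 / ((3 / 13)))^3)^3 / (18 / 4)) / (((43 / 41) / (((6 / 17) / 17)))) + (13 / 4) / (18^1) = -113910490971715897713371 / 1956805128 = -58212485925024.57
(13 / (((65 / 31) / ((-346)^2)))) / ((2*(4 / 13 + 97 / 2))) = 48245548 / 6345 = 7603.71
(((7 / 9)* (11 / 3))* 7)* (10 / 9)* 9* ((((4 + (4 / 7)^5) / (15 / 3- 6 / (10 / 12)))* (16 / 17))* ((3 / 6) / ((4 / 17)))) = -6825200 / 9261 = -736.98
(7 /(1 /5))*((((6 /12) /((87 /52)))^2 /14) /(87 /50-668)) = -84500 /252146097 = -0.00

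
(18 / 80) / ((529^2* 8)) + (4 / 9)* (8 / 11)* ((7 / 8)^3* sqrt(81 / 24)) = 9 / 89549120 + 343* sqrt(6) / 2112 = 0.40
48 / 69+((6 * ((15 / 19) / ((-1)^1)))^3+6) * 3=-47351630 / 157757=-300.16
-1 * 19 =-19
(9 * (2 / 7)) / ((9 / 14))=4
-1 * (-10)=10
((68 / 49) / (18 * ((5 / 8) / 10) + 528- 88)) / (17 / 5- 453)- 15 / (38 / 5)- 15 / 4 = -21137024275 / 3692900876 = -5.72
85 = 85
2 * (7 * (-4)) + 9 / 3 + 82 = 29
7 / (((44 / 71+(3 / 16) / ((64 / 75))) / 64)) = 32571392 / 61031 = 533.69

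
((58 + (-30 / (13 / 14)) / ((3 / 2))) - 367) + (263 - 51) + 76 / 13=-1465 / 13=-112.69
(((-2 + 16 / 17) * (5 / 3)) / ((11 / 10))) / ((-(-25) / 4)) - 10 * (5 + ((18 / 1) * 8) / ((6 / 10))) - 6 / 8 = -1833353 / 748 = -2451.01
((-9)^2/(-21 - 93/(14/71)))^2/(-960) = -11907/422832080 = -0.00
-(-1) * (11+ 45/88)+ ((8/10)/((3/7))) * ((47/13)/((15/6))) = 1219291/85800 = 14.21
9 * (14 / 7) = 18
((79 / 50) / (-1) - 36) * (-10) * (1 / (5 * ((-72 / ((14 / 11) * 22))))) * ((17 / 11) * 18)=-223601 / 275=-813.09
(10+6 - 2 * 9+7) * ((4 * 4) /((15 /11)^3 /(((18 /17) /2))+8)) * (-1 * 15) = -1597200 /17023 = -93.83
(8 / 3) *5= 40 / 3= 13.33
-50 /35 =-10 /7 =-1.43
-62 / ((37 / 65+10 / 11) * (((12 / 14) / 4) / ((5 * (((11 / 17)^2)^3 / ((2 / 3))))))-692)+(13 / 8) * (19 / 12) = 373104639957569 / 140128639519392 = 2.66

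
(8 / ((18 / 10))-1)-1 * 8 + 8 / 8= -32 / 9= -3.56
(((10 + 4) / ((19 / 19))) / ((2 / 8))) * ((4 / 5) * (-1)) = -224 / 5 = -44.80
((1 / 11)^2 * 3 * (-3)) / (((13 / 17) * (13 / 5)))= -765 / 20449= -0.04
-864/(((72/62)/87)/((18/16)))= -72819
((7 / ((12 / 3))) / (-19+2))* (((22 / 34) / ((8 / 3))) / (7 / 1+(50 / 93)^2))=-1997919 / 583021664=-0.00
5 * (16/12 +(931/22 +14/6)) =15175/66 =229.92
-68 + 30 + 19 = -19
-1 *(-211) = 211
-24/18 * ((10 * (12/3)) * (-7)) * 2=2240/3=746.67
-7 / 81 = -0.09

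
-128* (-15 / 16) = 120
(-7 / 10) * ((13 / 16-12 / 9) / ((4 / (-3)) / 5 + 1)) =175 / 352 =0.50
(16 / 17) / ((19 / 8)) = 128 / 323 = 0.40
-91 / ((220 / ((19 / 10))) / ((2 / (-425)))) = 1729 / 467500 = 0.00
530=530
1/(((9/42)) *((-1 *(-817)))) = 14/2451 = 0.01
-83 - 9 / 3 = -86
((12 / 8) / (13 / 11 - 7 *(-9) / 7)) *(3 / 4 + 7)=1.14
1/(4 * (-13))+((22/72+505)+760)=296077/234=1265.29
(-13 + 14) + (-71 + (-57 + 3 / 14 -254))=-5331 / 14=-380.79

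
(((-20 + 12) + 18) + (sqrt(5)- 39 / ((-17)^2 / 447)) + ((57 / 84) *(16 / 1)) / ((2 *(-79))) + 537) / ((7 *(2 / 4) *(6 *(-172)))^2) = sqrt(5) / 13046544 + 19442117 / 521264880612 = 0.00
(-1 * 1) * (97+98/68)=-3347/34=-98.44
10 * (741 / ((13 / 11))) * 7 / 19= 2310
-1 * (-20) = 20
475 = 475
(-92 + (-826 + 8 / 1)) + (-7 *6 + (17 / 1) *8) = -816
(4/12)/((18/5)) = 5/54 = 0.09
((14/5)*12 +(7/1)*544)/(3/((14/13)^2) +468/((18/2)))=3764768/53495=70.38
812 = 812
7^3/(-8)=-343/8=-42.88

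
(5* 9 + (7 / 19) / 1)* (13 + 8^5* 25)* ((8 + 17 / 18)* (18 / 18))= 332432802.82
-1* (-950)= 950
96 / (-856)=-12 / 107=-0.11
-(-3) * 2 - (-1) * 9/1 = 15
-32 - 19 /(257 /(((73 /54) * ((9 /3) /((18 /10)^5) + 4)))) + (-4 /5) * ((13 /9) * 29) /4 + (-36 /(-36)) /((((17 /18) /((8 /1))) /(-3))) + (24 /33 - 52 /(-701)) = -11709822205340399 /179039066363190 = -65.40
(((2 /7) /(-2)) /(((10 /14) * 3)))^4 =1 /50625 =0.00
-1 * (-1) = 1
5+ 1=6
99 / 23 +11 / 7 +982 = 159048 / 161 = 987.88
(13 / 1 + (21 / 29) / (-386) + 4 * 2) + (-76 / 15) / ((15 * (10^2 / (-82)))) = 1339613377 / 62966250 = 21.28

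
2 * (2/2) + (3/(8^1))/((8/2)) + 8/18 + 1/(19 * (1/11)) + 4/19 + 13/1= 16.33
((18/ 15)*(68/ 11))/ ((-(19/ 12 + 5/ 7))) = -34272/ 10615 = -3.23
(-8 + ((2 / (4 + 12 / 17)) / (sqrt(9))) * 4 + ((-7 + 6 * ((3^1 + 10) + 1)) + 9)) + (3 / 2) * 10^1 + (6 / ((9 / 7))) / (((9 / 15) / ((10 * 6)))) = 16807 / 30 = 560.23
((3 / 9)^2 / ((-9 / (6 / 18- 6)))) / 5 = 17 / 1215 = 0.01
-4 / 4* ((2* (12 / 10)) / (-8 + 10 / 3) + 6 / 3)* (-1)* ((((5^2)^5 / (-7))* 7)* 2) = -203125000 / 7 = -29017857.14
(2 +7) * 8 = 72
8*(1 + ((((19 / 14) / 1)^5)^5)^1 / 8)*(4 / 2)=4152.84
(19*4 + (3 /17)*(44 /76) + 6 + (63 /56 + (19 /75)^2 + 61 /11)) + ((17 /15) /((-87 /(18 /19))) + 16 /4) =430395916981 /4636665000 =92.82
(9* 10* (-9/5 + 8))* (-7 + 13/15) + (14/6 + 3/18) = -34199/10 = -3419.90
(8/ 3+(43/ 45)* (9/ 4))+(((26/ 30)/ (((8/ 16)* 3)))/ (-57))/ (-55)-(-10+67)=-29446951/ 564300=-52.18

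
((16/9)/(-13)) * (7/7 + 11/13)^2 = -1024/2197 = -0.47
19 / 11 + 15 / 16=2.66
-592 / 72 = -74 / 9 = -8.22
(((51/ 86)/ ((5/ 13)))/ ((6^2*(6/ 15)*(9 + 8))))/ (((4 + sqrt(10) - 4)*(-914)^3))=-13*sqrt(10)/ 15759712124160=-0.00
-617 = -617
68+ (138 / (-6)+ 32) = 77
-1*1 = -1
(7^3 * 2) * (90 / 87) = 20580 / 29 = 709.66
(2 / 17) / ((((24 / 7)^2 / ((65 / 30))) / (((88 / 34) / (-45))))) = -7007 / 5618160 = -0.00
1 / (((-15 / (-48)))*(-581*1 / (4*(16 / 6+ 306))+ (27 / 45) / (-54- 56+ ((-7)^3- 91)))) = -4029952 / 594009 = -6.78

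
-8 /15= -0.53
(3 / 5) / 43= 0.01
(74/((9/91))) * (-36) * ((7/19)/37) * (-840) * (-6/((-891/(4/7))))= 1630720/1881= 866.94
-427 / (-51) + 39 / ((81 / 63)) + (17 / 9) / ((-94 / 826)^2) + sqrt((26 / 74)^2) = 2312310844 / 12505149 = 184.91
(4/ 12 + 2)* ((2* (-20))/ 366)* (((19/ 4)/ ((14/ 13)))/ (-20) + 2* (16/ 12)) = -8219/ 13176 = -0.62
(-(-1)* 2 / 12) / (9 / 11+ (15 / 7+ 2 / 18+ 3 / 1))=231 / 8416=0.03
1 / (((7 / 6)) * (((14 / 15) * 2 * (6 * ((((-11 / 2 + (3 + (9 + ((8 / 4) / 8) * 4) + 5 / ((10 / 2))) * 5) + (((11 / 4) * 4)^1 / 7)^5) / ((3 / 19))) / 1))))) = 3087 / 18925558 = 0.00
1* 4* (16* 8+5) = 532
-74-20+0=-94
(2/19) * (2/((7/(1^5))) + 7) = 102/133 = 0.77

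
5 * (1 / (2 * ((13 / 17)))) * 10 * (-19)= -8075 / 13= -621.15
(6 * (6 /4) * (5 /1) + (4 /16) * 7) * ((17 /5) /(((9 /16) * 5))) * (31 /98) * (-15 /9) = -197098 /6615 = -29.80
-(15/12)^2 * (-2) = 25/8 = 3.12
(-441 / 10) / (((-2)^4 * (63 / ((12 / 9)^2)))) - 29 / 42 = -242 / 315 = -0.77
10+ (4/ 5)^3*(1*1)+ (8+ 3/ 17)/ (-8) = 161329/ 17000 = 9.49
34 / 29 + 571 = 16593 / 29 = 572.17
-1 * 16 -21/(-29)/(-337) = -156389/9773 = -16.00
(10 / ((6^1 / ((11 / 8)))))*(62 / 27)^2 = 52855 / 4374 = 12.08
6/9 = 2/3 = 0.67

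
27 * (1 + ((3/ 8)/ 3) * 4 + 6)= 405/ 2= 202.50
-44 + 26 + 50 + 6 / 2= 35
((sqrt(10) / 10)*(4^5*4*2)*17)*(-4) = -278528*sqrt(10) / 5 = -176156.57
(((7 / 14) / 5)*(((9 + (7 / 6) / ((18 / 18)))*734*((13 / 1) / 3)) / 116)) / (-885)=-0.03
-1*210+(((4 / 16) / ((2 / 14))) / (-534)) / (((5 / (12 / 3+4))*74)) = -210.00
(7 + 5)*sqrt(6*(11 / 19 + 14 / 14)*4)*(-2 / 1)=-288*sqrt(95) / 19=-147.74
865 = 865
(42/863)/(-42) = -1/863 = -0.00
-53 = -53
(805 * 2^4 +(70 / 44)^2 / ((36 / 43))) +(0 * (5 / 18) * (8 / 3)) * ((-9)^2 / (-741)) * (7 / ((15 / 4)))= 224473795 / 17424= 12883.02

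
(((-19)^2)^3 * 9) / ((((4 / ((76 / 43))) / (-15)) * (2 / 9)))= -1086054162885 / 86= -12628536777.73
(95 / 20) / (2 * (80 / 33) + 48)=627 / 6976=0.09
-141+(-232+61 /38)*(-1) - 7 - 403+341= 775 /38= 20.39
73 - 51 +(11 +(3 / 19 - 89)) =-1061 / 19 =-55.84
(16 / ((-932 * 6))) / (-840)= 1 / 293580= 0.00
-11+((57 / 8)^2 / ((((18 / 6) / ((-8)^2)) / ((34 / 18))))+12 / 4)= 6113 / 3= 2037.67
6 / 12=1 / 2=0.50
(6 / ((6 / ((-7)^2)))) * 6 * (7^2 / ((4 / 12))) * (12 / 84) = 6174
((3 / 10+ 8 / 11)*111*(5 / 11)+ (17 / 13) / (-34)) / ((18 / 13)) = 81469 / 2178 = 37.41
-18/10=-9/5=-1.80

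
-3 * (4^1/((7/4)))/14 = -24/49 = -0.49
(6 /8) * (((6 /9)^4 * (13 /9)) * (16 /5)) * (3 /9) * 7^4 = 1997632 /3645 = 548.05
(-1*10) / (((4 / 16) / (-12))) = 480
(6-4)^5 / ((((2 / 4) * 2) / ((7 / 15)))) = 224 / 15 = 14.93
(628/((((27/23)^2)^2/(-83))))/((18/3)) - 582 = -8221112128/1594323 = -5156.49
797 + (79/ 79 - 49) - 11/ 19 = 14220/ 19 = 748.42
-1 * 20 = -20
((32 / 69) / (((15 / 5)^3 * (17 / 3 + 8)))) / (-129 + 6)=-32 / 3131703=-0.00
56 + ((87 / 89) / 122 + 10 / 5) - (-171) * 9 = 17340313 / 10858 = 1597.01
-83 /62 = -1.34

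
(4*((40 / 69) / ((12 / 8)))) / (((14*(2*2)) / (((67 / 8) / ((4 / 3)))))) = 335 / 1932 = 0.17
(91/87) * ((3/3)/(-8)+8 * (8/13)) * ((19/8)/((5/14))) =464569/13920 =33.37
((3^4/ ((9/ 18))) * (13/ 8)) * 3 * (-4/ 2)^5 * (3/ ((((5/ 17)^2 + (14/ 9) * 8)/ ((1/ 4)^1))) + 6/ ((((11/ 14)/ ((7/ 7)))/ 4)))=-25209293850/ 32593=-773457.30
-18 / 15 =-6 / 5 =-1.20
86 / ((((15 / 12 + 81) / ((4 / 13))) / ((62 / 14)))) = 42656 / 29939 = 1.42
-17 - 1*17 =-34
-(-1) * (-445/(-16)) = 27.81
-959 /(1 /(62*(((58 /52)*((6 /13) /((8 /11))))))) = -28450653 /676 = -42086.76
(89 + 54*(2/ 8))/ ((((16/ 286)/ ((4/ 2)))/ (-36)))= -263835/ 2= -131917.50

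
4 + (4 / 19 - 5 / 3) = 145 / 57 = 2.54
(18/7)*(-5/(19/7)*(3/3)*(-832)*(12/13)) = 69120/19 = 3637.89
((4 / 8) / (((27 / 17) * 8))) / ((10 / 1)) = 17 / 4320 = 0.00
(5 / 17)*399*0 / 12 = 0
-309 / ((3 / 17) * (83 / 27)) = -47277 / 83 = -569.60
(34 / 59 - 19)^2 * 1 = 1181569 / 3481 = 339.43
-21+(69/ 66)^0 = -20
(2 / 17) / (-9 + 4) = -2 / 85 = -0.02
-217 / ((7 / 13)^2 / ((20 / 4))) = -26195 / 7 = -3742.14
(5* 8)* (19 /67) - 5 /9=10.79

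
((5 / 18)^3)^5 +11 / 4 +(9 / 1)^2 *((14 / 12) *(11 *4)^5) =105143581810653003856597461389 / 6746640616477458432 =15584583170.75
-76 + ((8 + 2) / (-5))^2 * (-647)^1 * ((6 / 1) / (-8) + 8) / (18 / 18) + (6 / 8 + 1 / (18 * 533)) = -361468339 / 19188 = -18838.25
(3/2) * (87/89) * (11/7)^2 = 31581/8722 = 3.62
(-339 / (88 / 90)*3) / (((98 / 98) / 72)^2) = -59311440 / 11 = -5391949.09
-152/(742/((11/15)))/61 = -0.00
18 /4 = 4.50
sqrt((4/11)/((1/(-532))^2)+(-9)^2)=sqrt(12462857)/11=320.93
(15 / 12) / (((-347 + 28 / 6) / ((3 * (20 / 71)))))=-225 / 72917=-0.00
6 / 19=0.32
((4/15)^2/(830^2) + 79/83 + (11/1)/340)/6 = 2593304147/15810255000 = 0.16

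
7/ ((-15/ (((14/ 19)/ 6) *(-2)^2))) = -196/ 855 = -0.23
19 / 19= 1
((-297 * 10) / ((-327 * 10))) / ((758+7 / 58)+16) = 5742 / 4893991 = 0.00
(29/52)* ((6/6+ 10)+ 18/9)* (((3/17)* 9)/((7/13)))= 10179/476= 21.38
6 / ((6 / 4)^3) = 16 / 9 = 1.78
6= 6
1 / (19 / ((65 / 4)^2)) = 4225 / 304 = 13.90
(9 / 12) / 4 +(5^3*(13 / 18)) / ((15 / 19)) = 49481 / 432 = 114.54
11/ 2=5.50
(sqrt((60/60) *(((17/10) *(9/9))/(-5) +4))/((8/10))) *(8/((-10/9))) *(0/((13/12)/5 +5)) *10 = 0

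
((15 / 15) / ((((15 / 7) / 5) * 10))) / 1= 7 / 30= 0.23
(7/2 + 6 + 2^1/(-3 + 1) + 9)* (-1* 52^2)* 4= -189280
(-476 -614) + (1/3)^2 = -9809/9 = -1089.89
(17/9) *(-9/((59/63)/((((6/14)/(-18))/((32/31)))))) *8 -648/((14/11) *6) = -269301/3304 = -81.51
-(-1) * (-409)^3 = -68417929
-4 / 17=-0.24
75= 75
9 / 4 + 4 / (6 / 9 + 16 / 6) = 69 / 20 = 3.45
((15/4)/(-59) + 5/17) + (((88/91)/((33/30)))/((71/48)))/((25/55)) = 39869801/25921532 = 1.54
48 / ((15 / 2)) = 32 / 5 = 6.40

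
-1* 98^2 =-9604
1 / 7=0.14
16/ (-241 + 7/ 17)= -136/ 2045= -0.07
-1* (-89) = 89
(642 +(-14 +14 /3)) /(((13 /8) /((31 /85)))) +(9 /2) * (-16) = 17848 /255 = 69.99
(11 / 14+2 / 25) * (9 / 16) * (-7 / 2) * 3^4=-220887 / 1600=-138.05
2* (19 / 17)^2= 722 / 289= 2.50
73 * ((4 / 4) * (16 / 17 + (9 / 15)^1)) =9563 / 85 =112.51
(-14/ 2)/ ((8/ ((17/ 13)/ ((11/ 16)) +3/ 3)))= -2905/ 1144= -2.54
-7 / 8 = -0.88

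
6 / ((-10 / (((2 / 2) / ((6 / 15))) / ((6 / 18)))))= -9 / 2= -4.50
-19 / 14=-1.36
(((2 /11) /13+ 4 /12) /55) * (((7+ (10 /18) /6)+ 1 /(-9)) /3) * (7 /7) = 4321 /294030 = 0.01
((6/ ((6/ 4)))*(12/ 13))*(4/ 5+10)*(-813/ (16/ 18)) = -2370708/ 65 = -36472.43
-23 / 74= -0.31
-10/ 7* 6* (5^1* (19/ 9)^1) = -1900/ 21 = -90.48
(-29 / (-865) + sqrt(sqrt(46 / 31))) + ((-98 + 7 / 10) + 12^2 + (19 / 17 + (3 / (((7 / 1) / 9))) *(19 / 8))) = 31^(3 / 4) *46^(1 / 4) / 31 + 46948149 / 823480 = 58.12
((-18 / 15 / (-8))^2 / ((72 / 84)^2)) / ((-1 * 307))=-49 / 491200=-0.00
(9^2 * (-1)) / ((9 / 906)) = -8154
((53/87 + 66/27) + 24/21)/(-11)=-697/1827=-0.38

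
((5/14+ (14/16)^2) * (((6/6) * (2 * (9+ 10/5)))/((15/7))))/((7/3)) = 5533/1120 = 4.94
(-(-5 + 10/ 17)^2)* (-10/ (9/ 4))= 25000/ 289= 86.51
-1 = -1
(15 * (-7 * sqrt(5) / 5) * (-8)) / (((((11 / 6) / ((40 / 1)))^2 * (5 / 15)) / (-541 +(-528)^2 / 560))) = -1253283840 * sqrt(5) / 121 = -23160560.84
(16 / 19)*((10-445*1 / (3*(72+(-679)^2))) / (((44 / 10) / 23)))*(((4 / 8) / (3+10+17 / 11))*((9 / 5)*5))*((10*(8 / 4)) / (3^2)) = 1590788675 / 52566882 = 30.26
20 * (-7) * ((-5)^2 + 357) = -53480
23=23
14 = 14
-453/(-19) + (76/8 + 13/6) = 2024/57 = 35.51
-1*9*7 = -63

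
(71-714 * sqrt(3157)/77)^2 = 202507.62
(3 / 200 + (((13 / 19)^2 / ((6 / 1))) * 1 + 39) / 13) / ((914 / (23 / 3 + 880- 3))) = 868321123 / 296958600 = 2.92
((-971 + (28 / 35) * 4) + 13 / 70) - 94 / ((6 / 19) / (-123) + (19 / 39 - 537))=-551919729331 / 570495590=-967.44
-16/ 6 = -8/ 3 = -2.67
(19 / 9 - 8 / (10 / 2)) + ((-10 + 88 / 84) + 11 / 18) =-4933 / 630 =-7.83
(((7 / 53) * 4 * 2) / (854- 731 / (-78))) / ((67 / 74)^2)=23919168 / 16022044531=0.00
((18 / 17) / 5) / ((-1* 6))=-3 / 85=-0.04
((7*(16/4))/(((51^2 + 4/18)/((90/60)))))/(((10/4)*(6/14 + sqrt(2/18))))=3969/468220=0.01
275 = 275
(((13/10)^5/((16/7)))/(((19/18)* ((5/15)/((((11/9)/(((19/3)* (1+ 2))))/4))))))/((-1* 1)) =-85768683/1155200000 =-0.07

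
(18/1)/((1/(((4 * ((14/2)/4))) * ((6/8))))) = 189/2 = 94.50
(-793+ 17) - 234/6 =-815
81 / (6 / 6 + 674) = 3 / 25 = 0.12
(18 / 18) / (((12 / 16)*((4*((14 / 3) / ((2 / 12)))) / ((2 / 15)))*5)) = 1 / 3150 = 0.00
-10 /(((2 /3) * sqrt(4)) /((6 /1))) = -45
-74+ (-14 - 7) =-95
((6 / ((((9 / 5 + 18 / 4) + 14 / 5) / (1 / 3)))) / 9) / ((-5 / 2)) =-8 / 819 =-0.01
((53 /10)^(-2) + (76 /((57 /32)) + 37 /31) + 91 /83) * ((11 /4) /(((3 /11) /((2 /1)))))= 59020840340 /65048013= 907.34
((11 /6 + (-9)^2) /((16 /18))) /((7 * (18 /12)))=71 /8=8.88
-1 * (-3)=3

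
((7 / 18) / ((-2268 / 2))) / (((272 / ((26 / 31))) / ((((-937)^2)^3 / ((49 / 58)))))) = -255140202294355066793 / 301199472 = -847080509803.67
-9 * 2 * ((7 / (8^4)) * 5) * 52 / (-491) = 4095 / 251392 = 0.02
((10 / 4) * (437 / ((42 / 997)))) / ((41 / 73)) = 159026485 / 3444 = 46174.94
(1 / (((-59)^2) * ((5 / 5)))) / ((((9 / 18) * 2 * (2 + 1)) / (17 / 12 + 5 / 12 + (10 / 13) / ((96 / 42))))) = 677 / 3258216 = 0.00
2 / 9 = 0.22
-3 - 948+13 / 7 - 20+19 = -6651 / 7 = -950.14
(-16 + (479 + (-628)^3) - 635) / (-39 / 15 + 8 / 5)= 247673324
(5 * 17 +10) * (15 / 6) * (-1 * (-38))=9025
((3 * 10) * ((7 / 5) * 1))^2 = 1764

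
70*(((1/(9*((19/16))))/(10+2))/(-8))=-35/513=-0.07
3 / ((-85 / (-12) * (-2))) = -18 / 85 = -0.21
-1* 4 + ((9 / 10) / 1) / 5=-191 / 50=-3.82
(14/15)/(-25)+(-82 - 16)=-36764/375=-98.04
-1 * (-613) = 613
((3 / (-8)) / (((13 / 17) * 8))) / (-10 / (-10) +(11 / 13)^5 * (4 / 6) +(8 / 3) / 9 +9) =-39328497 / 6791575808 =-0.01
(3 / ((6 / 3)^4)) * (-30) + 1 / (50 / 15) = -213 / 40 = -5.32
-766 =-766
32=32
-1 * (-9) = 9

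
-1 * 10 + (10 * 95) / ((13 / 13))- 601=339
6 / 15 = 2 / 5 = 0.40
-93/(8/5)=-465/8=-58.12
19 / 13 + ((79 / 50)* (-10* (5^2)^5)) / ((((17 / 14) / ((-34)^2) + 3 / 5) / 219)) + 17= -2090988046188360 / 37193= -56219935100.38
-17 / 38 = -0.45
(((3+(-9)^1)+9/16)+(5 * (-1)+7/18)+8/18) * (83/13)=-38263/624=-61.32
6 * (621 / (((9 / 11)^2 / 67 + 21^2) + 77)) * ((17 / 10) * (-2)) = -513513594 / 20997535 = -24.46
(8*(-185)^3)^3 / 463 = -129961739795077000000000 / 463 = -280694902365177105831.53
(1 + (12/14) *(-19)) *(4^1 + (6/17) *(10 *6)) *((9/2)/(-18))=11449/119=96.21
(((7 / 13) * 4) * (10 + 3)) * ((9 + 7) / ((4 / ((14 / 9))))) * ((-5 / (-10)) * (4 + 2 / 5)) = 17248 / 45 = 383.29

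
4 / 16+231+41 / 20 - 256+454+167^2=283203 / 10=28320.30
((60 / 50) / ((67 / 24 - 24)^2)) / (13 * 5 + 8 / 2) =1152 / 29794315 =0.00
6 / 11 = 0.55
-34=-34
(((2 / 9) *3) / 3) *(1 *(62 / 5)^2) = 7688 / 225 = 34.17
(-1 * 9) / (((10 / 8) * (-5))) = 36 / 25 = 1.44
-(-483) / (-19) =-483 / 19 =-25.42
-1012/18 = -506/9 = -56.22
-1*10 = -10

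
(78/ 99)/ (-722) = -13/ 11913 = -0.00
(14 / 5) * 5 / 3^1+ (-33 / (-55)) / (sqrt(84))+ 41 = sqrt(21) / 70+ 137 / 3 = 45.73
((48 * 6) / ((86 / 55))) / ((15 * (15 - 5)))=264 / 215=1.23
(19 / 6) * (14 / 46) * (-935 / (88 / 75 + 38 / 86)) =-133681625 / 239614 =-557.90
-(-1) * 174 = 174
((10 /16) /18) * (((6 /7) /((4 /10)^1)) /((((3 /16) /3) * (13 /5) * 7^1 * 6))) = 125 /11466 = 0.01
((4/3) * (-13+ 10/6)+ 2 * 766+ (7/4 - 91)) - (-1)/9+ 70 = 5991/4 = 1497.75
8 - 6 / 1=2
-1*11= -11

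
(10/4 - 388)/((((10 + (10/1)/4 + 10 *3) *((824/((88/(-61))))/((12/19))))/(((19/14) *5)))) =50886/747677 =0.07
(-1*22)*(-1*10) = 220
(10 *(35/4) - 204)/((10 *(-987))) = 0.01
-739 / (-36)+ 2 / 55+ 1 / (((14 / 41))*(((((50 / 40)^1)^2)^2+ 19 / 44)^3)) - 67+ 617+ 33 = 492424423340970941 / 815694106259340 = 603.69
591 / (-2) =-591 / 2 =-295.50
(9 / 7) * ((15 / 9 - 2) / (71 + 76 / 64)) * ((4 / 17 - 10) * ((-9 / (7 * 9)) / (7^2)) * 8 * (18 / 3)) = -127488 / 15714545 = -0.01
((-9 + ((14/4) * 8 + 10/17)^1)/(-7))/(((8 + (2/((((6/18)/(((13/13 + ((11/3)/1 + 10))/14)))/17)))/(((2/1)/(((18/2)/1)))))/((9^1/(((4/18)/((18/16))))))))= -242757/930784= -0.26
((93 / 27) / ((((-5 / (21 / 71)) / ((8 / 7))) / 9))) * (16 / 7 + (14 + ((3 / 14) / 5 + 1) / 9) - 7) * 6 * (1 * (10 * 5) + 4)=-79320816 / 12425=-6383.97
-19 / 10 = -1.90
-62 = -62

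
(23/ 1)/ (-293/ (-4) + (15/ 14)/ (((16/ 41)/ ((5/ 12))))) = 20608/ 66657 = 0.31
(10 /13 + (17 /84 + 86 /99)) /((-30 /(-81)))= 198951 /40040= 4.97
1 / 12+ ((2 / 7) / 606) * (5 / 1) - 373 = -3163805 / 8484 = -372.91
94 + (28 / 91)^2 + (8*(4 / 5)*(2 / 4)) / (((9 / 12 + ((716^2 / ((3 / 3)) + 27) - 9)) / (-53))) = 163050504242 / 1732840655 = 94.09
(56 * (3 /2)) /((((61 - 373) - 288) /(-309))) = 2163 /50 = 43.26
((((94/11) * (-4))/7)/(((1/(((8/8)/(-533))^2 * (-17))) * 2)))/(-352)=-799/1924987064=-0.00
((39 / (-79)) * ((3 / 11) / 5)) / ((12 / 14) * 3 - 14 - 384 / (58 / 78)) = 23751 / 465575440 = 0.00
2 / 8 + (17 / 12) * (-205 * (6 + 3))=-5227 / 2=-2613.50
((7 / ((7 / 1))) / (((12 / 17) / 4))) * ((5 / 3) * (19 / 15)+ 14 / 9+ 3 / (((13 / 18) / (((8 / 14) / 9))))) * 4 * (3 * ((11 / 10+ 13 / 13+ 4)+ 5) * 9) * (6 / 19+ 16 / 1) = 753207372 / 1729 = 435631.79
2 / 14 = 1 / 7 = 0.14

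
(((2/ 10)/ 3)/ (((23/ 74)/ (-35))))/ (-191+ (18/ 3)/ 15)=2590/ 65757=0.04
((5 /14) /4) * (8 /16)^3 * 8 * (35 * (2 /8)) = 25 /32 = 0.78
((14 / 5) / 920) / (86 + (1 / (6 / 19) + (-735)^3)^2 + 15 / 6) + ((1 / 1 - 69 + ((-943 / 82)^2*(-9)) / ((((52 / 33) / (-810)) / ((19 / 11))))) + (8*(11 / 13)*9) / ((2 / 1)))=27590759420672442856616440429 / 26108646614714138516200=1056767.12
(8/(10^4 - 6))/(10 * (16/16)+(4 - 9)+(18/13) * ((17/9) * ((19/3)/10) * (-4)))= -780/1584049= -0.00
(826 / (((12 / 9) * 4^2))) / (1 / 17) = 21063 / 32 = 658.22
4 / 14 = 2 / 7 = 0.29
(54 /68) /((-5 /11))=-297 /170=-1.75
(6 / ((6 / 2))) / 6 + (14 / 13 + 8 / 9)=269 / 117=2.30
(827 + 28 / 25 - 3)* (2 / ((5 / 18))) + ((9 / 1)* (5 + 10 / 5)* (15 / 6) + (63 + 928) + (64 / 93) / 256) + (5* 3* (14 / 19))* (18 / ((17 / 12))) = 108587982973 / 15019500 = 7229.80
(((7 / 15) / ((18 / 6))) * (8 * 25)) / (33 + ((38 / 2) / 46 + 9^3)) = 12880 / 315639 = 0.04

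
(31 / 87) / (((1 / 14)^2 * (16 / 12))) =1519 / 29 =52.38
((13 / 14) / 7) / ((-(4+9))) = -1 / 98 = -0.01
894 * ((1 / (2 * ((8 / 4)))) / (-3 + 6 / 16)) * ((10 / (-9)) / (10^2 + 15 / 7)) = 1192 / 1287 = 0.93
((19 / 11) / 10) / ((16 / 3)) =57 / 1760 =0.03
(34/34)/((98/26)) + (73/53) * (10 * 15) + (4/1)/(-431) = 231539621/1119307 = 206.86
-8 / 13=-0.62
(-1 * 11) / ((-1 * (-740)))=-11 / 740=-0.01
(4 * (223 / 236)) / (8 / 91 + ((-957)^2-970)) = 20293 / 4911985823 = 0.00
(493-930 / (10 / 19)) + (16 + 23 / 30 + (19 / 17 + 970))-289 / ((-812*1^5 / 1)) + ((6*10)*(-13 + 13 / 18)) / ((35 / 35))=-70567873 / 69020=-1022.43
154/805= 22/115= 0.19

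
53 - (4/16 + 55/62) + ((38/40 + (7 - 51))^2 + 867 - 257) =31188051/12400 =2515.17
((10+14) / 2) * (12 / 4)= 36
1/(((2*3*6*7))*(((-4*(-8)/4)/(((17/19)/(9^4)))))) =17/251312544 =0.00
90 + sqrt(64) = 98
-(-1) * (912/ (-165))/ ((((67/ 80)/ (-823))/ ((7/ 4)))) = 7005376/ 737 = 9505.26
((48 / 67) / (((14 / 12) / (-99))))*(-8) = 228096 / 469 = 486.35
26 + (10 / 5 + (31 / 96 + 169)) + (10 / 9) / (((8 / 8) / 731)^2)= 593931.77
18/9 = 2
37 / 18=2.06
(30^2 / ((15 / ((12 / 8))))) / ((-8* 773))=-45 / 3092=-0.01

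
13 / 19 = 0.68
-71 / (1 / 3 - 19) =213 / 56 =3.80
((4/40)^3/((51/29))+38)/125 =1938029/6375000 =0.30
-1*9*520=-4680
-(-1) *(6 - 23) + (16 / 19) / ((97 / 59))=-30387 / 1843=-16.49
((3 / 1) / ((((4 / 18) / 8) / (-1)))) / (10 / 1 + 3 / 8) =-864 / 83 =-10.41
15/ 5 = 3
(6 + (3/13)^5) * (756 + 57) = 1811364813/371293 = 4878.53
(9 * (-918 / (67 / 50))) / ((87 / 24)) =-3304800 / 1943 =-1700.87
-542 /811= -0.67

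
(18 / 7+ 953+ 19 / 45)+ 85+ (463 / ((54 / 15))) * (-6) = 84838 / 315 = 269.33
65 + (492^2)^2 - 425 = 58594979736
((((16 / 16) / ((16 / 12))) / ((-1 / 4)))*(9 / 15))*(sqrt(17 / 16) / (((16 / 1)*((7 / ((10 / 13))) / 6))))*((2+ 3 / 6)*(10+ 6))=-135*sqrt(17) / 182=-3.06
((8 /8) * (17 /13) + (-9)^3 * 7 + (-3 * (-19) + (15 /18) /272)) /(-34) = 107028127 /721344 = 148.37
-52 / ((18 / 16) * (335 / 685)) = -56992 / 603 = -94.51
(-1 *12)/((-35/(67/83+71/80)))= 33759/58100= 0.58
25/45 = 5/9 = 0.56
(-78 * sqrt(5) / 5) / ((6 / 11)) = -143 * sqrt(5) / 5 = -63.95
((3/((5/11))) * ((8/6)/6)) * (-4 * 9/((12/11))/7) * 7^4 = -83006/5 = -16601.20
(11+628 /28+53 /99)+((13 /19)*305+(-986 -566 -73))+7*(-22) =-20229145 /13167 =-1536.35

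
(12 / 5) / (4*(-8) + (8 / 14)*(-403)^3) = -7 / 109084805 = -0.00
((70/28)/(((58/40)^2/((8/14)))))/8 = 500/5887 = 0.08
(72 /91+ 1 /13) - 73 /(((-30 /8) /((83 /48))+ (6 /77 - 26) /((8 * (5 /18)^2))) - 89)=2742191616 /1936118639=1.42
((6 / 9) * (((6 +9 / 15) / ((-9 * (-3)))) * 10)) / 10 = 22 / 135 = 0.16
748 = 748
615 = 615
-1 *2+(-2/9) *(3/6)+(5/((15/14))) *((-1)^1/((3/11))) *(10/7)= -239/9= -26.56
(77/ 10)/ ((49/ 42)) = 33/ 5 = 6.60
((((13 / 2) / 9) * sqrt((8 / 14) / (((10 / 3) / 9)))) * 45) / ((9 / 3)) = 13 * sqrt(210) / 14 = 13.46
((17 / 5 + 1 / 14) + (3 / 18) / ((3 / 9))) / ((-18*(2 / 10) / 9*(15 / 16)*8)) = -139 / 105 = -1.32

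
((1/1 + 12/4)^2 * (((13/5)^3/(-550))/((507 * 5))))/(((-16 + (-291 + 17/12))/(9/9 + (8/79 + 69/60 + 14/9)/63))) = 97320392/141157440703125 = 0.00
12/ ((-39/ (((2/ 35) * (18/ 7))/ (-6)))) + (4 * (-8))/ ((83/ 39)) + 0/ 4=-3972888/ 264355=-15.03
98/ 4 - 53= -57/ 2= -28.50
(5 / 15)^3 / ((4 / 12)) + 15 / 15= 1.11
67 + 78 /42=482 /7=68.86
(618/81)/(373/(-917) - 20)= -188902/505251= -0.37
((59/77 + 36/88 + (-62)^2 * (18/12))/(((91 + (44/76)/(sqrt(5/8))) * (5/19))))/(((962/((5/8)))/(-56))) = -213212529425/24332473836 + 320620345 * sqrt(10)/14378279994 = -8.69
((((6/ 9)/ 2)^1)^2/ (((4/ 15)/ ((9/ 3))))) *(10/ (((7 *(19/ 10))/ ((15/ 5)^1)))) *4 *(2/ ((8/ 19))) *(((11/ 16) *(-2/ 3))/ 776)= -1375/ 43456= -0.03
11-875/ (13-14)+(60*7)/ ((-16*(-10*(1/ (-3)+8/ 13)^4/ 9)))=541015757/ 117128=4619.01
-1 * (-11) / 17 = 11 / 17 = 0.65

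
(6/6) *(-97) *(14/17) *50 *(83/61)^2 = -467763100/63257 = -7394.65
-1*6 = -6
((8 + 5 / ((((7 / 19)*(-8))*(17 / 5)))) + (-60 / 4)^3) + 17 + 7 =-3183011 / 952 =-3343.50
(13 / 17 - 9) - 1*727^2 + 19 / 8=-71880741 / 136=-528534.86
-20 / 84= -5 / 21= -0.24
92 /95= 0.97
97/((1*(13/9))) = 873/13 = 67.15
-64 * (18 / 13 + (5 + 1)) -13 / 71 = -436393 / 923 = -472.80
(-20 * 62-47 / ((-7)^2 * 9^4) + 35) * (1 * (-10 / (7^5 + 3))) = 387394292 / 540423009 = 0.72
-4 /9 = -0.44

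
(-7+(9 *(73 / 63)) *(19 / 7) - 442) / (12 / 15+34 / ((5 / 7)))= -8.69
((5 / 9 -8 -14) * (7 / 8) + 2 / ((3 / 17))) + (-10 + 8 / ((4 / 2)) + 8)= -5.43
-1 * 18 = -18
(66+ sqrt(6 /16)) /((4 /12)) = 3 * sqrt(6) /4+ 198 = 199.84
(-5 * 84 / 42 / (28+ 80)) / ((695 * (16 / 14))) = -0.00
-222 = -222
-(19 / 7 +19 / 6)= -247 / 42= -5.88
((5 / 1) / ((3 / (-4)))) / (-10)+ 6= 20 / 3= 6.67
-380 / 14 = -190 / 7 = -27.14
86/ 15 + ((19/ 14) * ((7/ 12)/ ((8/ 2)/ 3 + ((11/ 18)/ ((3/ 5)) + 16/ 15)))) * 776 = 2567428/ 13845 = 185.44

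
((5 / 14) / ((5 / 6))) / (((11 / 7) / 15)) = 45 / 11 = 4.09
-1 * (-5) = 5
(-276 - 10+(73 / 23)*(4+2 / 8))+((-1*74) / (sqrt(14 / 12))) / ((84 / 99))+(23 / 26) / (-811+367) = -72355435 / 265512 - 1221*sqrt(42) / 98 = -353.26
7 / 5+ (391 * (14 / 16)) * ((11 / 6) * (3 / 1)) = 150647 / 80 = 1883.09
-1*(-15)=15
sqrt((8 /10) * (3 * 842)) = 2 * sqrt(12630) /5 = 44.95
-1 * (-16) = 16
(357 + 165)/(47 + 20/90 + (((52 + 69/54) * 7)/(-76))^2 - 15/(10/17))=976883328/85715857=11.40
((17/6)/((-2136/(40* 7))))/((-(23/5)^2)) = 14875/847458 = 0.02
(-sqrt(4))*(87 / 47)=-174 / 47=-3.70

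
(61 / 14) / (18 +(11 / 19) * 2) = 1159 / 5096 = 0.23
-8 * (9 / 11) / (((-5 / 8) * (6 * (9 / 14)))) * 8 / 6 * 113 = 409.08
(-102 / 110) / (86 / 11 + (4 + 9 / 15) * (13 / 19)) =-969 / 11459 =-0.08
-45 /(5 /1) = -9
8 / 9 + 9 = 89 / 9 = 9.89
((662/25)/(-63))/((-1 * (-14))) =-331/11025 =-0.03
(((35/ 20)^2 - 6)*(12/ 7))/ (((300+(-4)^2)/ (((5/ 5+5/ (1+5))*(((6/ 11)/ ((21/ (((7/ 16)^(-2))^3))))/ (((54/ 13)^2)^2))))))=-87973363712/ 242028477051039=-0.00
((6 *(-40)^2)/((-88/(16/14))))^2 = 92160000/5929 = 15543.94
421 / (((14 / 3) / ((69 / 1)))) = 87147 / 14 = 6224.79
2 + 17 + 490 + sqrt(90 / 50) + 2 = 3 * sqrt(5) / 5 + 511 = 512.34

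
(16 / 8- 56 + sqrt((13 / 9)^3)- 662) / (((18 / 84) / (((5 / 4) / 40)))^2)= -15.19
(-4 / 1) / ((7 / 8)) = -32 / 7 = -4.57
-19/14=-1.36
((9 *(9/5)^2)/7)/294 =243/17150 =0.01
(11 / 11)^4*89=89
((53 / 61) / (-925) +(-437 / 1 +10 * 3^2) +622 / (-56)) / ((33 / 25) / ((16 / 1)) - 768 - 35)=2263099836 / 5074117433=0.45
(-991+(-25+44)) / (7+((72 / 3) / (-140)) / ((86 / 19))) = -731430 / 5239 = -139.61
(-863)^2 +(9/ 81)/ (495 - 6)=3277728370/ 4401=744769.00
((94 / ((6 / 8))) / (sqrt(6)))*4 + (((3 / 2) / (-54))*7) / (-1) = 7 / 36 + 752*sqrt(6) / 9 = 204.86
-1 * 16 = -16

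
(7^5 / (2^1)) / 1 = 8403.50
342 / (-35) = -342 / 35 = -9.77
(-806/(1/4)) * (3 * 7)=-67704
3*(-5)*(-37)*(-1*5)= -2775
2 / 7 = 0.29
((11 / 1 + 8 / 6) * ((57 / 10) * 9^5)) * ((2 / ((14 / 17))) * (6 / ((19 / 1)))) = 111425463 / 35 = 3183584.66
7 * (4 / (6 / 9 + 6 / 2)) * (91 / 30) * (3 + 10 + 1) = 324.29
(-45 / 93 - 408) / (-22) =18.57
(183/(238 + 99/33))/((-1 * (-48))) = 61/3856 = 0.02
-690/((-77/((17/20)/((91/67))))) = 78591/14014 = 5.61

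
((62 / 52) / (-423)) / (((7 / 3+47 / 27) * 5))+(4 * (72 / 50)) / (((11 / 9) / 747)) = 473213127 / 134420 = 3520.41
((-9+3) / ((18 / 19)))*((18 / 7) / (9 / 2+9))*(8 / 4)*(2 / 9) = -304 / 567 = -0.54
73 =73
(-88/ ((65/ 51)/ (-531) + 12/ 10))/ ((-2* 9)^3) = 55165/ 4378347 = 0.01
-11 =-11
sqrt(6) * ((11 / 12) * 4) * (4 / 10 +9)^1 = 517 * sqrt(6) / 15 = 84.43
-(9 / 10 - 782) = 7811 / 10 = 781.10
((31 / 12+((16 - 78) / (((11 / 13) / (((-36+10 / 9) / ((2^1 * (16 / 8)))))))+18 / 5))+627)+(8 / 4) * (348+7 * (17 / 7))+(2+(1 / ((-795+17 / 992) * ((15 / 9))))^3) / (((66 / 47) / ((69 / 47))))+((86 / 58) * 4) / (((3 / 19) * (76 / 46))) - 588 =1013224708287422984122495669 / 704062987121738506828500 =1439.11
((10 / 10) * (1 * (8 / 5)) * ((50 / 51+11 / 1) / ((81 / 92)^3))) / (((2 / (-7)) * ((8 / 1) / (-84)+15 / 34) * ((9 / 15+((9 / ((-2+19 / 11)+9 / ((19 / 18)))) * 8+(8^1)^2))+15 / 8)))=-13198823895040 / 3492814662027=-3.78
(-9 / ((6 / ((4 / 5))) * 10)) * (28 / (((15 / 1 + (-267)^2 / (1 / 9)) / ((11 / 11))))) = -0.00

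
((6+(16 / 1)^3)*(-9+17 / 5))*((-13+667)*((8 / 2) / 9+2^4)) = -3705713984 / 15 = -247047598.93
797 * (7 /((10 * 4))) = 139.48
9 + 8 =17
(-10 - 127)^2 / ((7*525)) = 5.11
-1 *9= -9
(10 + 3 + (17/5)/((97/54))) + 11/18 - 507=-4290761/8730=-491.50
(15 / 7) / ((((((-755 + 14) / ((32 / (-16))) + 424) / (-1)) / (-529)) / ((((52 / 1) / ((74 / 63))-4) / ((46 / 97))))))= 49862850 / 411551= 121.16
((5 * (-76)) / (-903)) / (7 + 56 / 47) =3572 / 69531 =0.05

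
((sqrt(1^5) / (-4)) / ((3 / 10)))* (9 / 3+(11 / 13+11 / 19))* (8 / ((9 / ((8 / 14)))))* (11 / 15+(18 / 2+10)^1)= -5176448 / 140049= -36.96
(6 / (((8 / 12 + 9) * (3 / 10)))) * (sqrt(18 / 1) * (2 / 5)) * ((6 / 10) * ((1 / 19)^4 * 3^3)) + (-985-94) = -1079 + 5832 * sqrt(2) / 18896545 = -1079.00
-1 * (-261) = 261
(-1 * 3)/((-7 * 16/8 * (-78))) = -1/364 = -0.00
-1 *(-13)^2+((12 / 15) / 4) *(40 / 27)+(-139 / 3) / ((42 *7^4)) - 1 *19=-170356169 / 907578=-187.70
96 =96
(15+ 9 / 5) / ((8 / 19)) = 399 / 10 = 39.90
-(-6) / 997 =6 / 997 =0.01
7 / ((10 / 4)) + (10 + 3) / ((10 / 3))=6.70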